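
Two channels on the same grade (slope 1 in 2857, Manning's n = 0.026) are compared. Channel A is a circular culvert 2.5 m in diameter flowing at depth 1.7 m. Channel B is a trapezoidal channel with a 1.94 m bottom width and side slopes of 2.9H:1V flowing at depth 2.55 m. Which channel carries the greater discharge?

Channel A: For a circular section of diameter D = 2.5 m at depth y = 1.7 m, the central angle is θ = 2 arccos(1 − 2y/D) = 3.878 rad. Then A = (D²/8)(θ − sin θ) = 3.555 m² and P = Dθ/2 = 4.848 m. Hydraulic radius R = A/P = 3.555/4.848 = 0.7333 m. Q_A = (1/0.026)·3.555·0.7333^(2/3)·√0.00035 = 2.08 m³/s.
Channel B: With bottom width b = 1.94 m and side slope z = 2.9: A = (b + zy)y = (1.94 + 2.9×2.55)×2.55 = 23.8 m²; P = b + 2y√(1+z²) = 1.94 + 2×2.55×3.068 = 17.58 m. Hydraulic radius R = A/P = 23.8/17.58 = 1.354 m. Q_B = (1/0.026)·23.8·1.354^(2/3)·√0.00035 = 20.96 m³/s.
Q_A = 2.08 m³/s vs Q_B = 20.96 m³/s, so channel B carries more.

channel B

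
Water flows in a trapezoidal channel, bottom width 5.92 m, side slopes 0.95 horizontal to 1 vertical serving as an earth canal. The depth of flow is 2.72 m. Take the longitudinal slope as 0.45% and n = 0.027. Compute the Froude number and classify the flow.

subcritical

With bottom width b = 5.92 m and side slope z = 0.95: A = (b + zy)y = (5.92 + 0.95×2.72)×2.72 = 23.13 m²; P = b + 2y√(1+z²) = 5.92 + 2×2.72×1.379 = 13.42 m.
Hydraulic radius R = A/P = 23.13/13.42 = 1.723 m.
V = (1/n) R^(2/3) √S = (1/0.027) × 1.723^(2/3) × √0.0045 = 3.571 m/s. Hydraulic depth D_h = A/T = 23.13/11.09 = 2.086 m.
Froude number Fr = V/√(g·D_h) = 3.571/√(9.81×2.086) = 0.789, which is less than 1, so the flow is subcritical.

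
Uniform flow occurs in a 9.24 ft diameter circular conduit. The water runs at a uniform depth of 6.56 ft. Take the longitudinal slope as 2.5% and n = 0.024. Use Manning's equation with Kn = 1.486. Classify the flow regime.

supercritical

For a circular section of diameter D = 9.24 ft at depth y = 6.56 ft, the central angle is θ = 2 arccos(1 − 2y/D) = 4.008 rad. Then A = (D²/8)(θ − sin θ) = 50.91 ft² and P = Dθ/2 = 18.52 ft.
Hydraulic radius R = A/P = 50.91/18.52 = 2.749 ft.
V = (1.486/n) R^(2/3) √S = (1.486/0.024) × 2.749^(2/3) × √0.025 = 19.21 ft/s. Hydraulic depth D_h = A/T = 50.91/8.386 = 6.071 ft.
Froude number Fr = V/√(g·D_h) = 19.21/√(32.2×6.071) = 1.37, which is greater than 1, so the flow is supercritical.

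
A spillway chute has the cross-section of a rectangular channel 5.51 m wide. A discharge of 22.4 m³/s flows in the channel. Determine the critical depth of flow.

y_c = 1.19 m

For a rectangular channel, critical depth y_c = (q²/g)^(1/3) where q = Q/b = 22.4/5.51 = 4.065 m²/s.
So y_c = (4.065²/9.81)^(1/3) = 1.19 m.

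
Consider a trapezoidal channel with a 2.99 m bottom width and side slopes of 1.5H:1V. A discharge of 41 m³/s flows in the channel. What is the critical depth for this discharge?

y_c = 1.94 m

At critical depth, Q² T / (g A³) = 1, i.e. A³/T = Q²/g = 41²/9.81 = 171.4.
Trying y = 2.14 m: A³/T = 248.2 — over.
Trying y = 1.4 m: A³/T = 50.33 — short.
Trying y = 1.94 m: A³/T = 170.2 — ≈ 171.4.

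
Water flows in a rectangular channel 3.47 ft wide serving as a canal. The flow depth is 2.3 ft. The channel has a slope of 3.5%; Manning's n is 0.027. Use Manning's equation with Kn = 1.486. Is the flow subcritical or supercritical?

supercritical

Flow area A = b·y = 3.47 × 2.3 = 7.981 ft². Wetted perimeter P = b + 2y = 3.47 + 2×2.3 = 8.07 ft.
Hydraulic radius R = A/P = 7.981/8.07 = 0.989 ft.
V = (1.486/n) R^(2/3) √S = (1.486/0.027) × 0.989^(2/3) × √0.035 = 10.22 ft/s. Hydraulic depth D_h = A/T = 7.981/3.47 = 2.3 ft.
Froude number Fr = V/√(g·D_h) = 10.22/√(32.2×2.3) = 1.19, which is greater than 1, so the flow is supercritical.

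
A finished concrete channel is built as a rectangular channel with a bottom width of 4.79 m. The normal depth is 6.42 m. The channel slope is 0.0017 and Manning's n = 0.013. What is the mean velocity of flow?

Flow area A = b·y = 4.79 × 6.42 = 30.75 m². Wetted perimeter P = b + 2y = 4.79 + 2×6.42 = 17.63 m.
Hydraulic radius R = A/P = 30.75/17.63 = 1.744 m.
From Manning's equation, V = (1/n) R^(2/3) S^(1/2) = (1/0.013) × 1.744^(2/3) × 0.0017^(1/2) = 4.6 m/s.

V = 4.6 m/s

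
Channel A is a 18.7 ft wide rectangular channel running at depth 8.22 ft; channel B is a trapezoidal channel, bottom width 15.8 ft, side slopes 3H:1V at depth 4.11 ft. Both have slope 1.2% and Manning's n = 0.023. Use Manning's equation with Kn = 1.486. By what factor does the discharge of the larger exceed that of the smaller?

Channel A: Flow area A = b·y = 18.7 × 8.22 = 153.7 ft². Wetted perimeter P = b + 2y = 18.7 + 2×8.22 = 35.14 ft. Hydraulic radius R = A/P = 153.7/35.14 = 4.374 ft. Q_A = (1.486/0.023)·153.7·4.374^(2/3)·√0.012 = 2910 ft³/s.
Channel B: With bottom width b = 15.8 ft and side slope z = 3: A = (b + zy)y = (15.8 + 3×4.11)×4.11 = 115.6 ft²; P = b + 2y√(1+z²) = 15.8 + 2×4.11×3.162 = 41.79 ft. Hydraulic radius R = A/P = 115.6/41.79 = 2.766 ft. Q_B = (1.486/0.023)·115.6·2.766^(2/3)·√0.012 = 1612 ft³/s.
The larger discharge is 2910 ft³/s and the smaller is 1612 ft³/s; the ratio is 1.8.

1.8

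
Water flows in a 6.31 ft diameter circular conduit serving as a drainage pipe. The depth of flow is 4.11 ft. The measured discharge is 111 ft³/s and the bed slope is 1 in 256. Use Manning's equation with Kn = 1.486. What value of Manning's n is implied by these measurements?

For a circular section of diameter D = 6.31 ft at depth y = 4.11 ft, the central angle is θ = 2 arccos(1 − 2y/D) = 3.757 rad. Then A = (D²/8)(θ − sin θ) = 21.57 ft² and P = Dθ/2 = 11.85 ft.
Hydraulic radius R = A/P = 21.57/11.85 = 1.82 ft.
Rearranging Manning's equation: n = (1.486/Q) A R^(2/3) S^(1/2) = (1.486/111) × 21.57 × 1.82^(2/3) × √0.003906 = 0.0269.

n = 0.0269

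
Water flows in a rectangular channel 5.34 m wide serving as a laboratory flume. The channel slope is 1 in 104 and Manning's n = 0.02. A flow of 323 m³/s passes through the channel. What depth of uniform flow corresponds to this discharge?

Manning's equation rearranged: A R^(2/3) = nQ / (1·√S) = 0.02 × 323 / (√0.009615) = 65.88.
At y = 5.76 m: A R^(2/3) = 45.92 — too small.
At y = 9.61 m: A R^(2/3) = 83.87 — too large.
At y = 7.8 m: A R^(2/3) = 65.88 — ≈ 65.88.

y_n = 7.8 m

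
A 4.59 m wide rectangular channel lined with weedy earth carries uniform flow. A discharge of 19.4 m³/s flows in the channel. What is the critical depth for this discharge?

For a rectangular channel, critical depth y_c = (q²/g)^(1/3) where q = Q/b = 19.4/4.59 = 4.227 m²/s.
So y_c = (4.227²/9.81)^(1/3) = 1.22 m.

y_c = 1.22 m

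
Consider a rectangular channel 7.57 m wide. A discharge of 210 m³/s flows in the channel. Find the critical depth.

For a rectangular channel, critical depth y_c = (q²/g)^(1/3) where q = Q/b = 210/7.57 = 27.74 m²/s.
So y_c = (27.74²/9.81)^(1/3) = 4.28 m.

y_c = 4.28 m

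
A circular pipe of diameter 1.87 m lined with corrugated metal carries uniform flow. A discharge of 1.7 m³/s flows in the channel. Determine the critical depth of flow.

y_c = 0.625 m

At critical depth, Q² T / (g A³) = 1, i.e. A³/T = Q²/g = 1.7²/9.81 = 0.2946.
Trying y = 0.762 m: A³/T = 0.6328 — too large.
Trying y = 0.625 m: A³/T = 0.295 — close enough.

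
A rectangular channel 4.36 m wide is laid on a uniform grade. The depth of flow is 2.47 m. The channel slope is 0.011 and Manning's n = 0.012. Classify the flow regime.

Flow area A = b·y = 4.36 × 2.47 = 10.77 m². Wetted perimeter P = b + 2y = 4.36 + 2×2.47 = 9.3 m.
Hydraulic radius R = A/P = 10.77/9.3 = 1.158 m.
V = (1/n) R^(2/3) √S = (1/0.012) × 1.158^(2/3) × √0.011 = 9.638 m/s. Hydraulic depth D_h = A/T = 10.77/4.36 = 2.47 m.
Froude number Fr = V/√(g·D_h) = 9.638/√(9.81×2.47) = 1.96, which is greater than 1, so the flow is supercritical.

supercritical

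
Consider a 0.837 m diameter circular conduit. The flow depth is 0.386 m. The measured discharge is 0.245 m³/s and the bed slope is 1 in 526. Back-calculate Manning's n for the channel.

n = 0.015

For a circular section of diameter D = 0.837 m at depth y = 0.386 m, the central angle is θ = 2 arccos(1 − 2y/D) = 2.986 rad. Then A = (D²/8)(θ − sin θ) = 0.2479 m² and P = Dθ/2 = 1.25 m.
Hydraulic radius R = A/P = 0.2479/1.25 = 0.1984 m.
Rearranging Manning's equation: n = (1/Q) A R^(2/3) S^(1/2) = (1/0.245) × 0.2479 × 0.1984^(2/3) × √0.001901 = 0.015.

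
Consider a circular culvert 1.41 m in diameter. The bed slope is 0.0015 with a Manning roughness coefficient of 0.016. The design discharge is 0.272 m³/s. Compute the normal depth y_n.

Manning's equation rearranged: A R^(2/3) = nQ / (1·√S) = 0.016 × 0.272 / (√0.0015) = 0.1124.
Trying y = 0.249 m: A R^(2/3) = 0.05297 — short.
Trying y = 0.362 m: A R^(2/3) = 0.1125 — matches.

y_n = 0.362 m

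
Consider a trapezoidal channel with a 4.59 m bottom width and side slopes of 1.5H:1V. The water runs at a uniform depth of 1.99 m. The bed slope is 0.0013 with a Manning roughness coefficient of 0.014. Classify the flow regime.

With bottom width b = 4.59 m and side slope z = 1.5: A = (b + zy)y = (4.59 + 1.5×1.99)×1.99 = 15.07 m²; P = b + 2y√(1+z²) = 4.59 + 2×1.99×1.803 = 11.77 m.
Hydraulic radius R = A/P = 15.07/11.77 = 1.281 m.
V = (1/n) R^(2/3) √S = (1/0.014) × 1.281^(2/3) × √0.0013 = 3.038 m/s. Hydraulic depth D_h = A/T = 15.07/10.56 = 1.427 m.
Froude number Fr = V/√(g·D_h) = 3.038/√(9.81×1.427) = 0.812, which is less than 1, so the flow is subcritical.

subcritical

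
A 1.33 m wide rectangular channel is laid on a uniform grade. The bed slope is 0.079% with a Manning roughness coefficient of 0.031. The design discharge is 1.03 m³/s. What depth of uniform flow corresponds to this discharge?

y_n = 1.44 m

Manning's equation rearranged: A R^(2/3) = nQ / (1·√S) = 0.031 × 1.03 / (√0.00079) = 1.136.
Try y = 1.56 m: A R^(2/3) = 1.248 — high.
Try y = 1.07 m: A R^(2/3) = 0.7855 — low.
Try y = 1.44 m: A R^(2/3) = 1.133 — ≈ 1.136.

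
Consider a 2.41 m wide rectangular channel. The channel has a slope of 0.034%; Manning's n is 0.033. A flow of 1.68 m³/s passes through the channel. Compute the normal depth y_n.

y_n = 1.6 m

Manning's equation rearranged: A R^(2/3) = nQ / (1·√S) = 0.033 × 1.68 / (√0.00034) = 3.007.
Trying y = 1.82 m: A R^(2/3) = 3.54 — too large.
Trying y = 1.6 m: A R^(2/3) = 3.003 — close enough.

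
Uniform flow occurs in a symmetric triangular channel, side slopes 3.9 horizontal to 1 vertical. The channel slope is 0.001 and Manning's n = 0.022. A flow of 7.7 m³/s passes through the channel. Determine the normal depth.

Manning's equation rearranged: A R^(2/3) = nQ / (1·√S) = 0.022 × 7.7 / (√0.001) = 5.357.
Try y = 1.67 m: A R^(2/3) = 9.442 — too large.
Try y = 1.35 m: A R^(2/3) = 5.354 — ≈ 5.357.

y_n = 1.35 m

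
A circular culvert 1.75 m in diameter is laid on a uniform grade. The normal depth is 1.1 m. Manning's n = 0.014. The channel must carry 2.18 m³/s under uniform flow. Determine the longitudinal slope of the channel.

For a circular section of diameter D = 1.75 m at depth y = 1.1 m, the central angle is θ = 2 arccos(1 − 2y/D) = 3.662 rad. Then A = (D²/8)(θ − sin θ) = 1.592 m² and P = Dθ/2 = 3.204 m.
Hydraulic radius R = A/P = 1.592/3.204 = 0.4969 m.
From Manning's equation, S = [nQ / (1 A R^(2/3))]² = [0.014 × 2.18 / (1 × 1.592 × 0.4969^(2/3))]² = 0.000934.

S = 0.000934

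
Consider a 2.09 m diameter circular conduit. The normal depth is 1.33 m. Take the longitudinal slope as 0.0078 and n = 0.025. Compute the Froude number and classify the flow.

subcritical

For a circular section of diameter D = 2.09 m at depth y = 1.33 m, the central angle is θ = 2 arccos(1 − 2y/D) = 3.694 rad. Then A = (D²/8)(θ − sin θ) = 2.304 m² and P = Dθ/2 = 3.86 m.
Hydraulic radius R = A/P = 2.304/3.86 = 0.5967 m.
V = (1/n) R^(2/3) √S = (1/0.025) × 0.5967^(2/3) × √0.0078 = 2.504 m/s. Hydraulic depth D_h = A/T = 2.304/2.011 = 1.146 m.
Froude number Fr = V/√(g·D_h) = 2.504/√(9.81×1.146) = 0.747, which is less than 1, so the flow is subcritical.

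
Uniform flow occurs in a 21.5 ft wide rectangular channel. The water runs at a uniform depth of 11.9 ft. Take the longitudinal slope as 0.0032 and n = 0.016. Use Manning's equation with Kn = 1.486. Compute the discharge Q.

Q = 4260 ft³/s

Flow area A = b·y = 21.5 × 11.9 = 255.8 ft². Wetted perimeter P = b + 2y = 21.5 + 2×11.9 = 45.3 ft.
Hydraulic radius R = A/P = 255.8/45.3 = 5.648 ft.
Manning's equation: Q = (1.486/n) A R^(2/3) S^(1/2) = (1.486/0.016) × 255.8 × 5.648^(2/3) × 0.0032^(1/2) = 4260 ft³/s.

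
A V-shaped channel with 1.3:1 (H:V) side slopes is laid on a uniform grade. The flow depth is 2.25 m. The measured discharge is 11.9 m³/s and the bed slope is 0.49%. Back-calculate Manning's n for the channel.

n = 0.0359

For a triangular section with side slope z = 1.3: A = zy² = 1.3×2.25² = 6.581 m²; P = 2y√(1+z²) = 2×2.25×1.64 = 7.381 m.
Hydraulic radius R = A/P = 6.581/7.381 = 0.8917 m.
Rearranging Manning's equation: n = (1/Q) A R^(2/3) S^(1/2) = (1/11.9) × 6.581 × 0.8917^(2/3) × √0.0049 = 0.0359.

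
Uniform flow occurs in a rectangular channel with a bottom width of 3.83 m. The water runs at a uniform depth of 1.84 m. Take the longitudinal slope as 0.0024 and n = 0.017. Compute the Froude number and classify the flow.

subcritical

Flow area A = b·y = 3.83 × 1.84 = 7.047 m². Wetted perimeter P = b + 2y = 3.83 + 2×1.84 = 7.51 m.
Hydraulic radius R = A/P = 7.047/7.51 = 0.9384 m.
V = (1/n) R^(2/3) √S = (1/0.017) × 0.9384^(2/3) × √0.0024 = 2.762 m/s. Hydraulic depth D_h = A/T = 7.047/3.83 = 1.84 m.
Froude number Fr = V/√(g·D_h) = 2.762/√(9.81×1.84) = 0.65, which is less than 1, so the flow is subcritical.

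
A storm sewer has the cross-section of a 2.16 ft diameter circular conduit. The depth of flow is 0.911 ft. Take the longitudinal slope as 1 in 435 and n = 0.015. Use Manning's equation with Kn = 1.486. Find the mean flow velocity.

V = 2.92 ft/s

For a circular section of diameter D = 2.16 ft at depth y = 0.911 ft, the central angle is θ = 2 arccos(1 − 2y/D) = 2.827 rad. Then A = (D²/8)(θ − sin θ) = 1.469 ft² and P = Dθ/2 = 3.054 ft.
Hydraulic radius R = A/P = 1.469/3.054 = 0.481 ft.
From Manning's equation, V = (1.486/n) R^(2/3) S^(1/2) = (1.486/0.015) × 0.481^(2/3) × 0.002299^(1/2) = 2.92 ft/s.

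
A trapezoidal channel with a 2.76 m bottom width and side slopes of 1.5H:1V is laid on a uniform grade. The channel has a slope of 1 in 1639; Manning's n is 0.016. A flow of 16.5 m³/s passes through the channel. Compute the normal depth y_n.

y_n = 1.84 m

Manning's equation rearranged: A R^(2/3) = nQ / (1·√S) = 0.016 × 16.5 / (√0.0006101) = 10.69.
Trying y = 2.15 m: A R^(2/3) = 14.72 — high.
Trying y = 1.47 m: A R^(2/3) = 6.831 — low.
Trying y = 1.84 m: A R^(2/3) = 10.7 — close enough.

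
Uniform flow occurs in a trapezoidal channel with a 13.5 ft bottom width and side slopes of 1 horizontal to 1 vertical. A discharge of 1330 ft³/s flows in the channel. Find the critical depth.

y_c = 5.77 ft

At critical depth, Q² T / (g A³) = 1, i.e. A³/T = Q²/g = 1330²/32.2 = 54930.
Trying y = 5.07 ft: A³/T = 35300 — short.
Trying y = 6.67 ft: A³/T = 90720 — over.
Trying y = 5.77 ft: A³/T = 54900 — matches.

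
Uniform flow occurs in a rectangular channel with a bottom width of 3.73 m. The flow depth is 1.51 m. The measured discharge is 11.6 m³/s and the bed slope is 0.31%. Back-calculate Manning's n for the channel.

n = 0.024

Flow area A = b·y = 3.73 × 1.51 = 5.632 m². Wetted perimeter P = b + 2y = 3.73 + 2×1.51 = 6.75 m.
Hydraulic radius R = A/P = 5.632/6.75 = 0.8344 m.
Rearranging Manning's equation: n = (1/Q) A R^(2/3) S^(1/2) = (1/11.6) × 5.632 × 0.8344^(2/3) × √0.0031 = 0.024.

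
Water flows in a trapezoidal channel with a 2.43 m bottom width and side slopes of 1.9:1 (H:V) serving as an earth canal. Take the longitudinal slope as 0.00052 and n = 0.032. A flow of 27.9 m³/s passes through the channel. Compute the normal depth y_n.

y_n = 3.22 m

Manning's equation rearranged: A R^(2/3) = nQ / (1·√S) = 0.032 × 27.9 / (√0.00052) = 39.15.
Trying y = 4.05 m: A R^(2/3) = 66.58 — high.
Trying y = 2.22 m: A R^(2/3) = 16.98 — low.
Trying y = 3.22 m: A R^(2/3) = 39.1 — matches.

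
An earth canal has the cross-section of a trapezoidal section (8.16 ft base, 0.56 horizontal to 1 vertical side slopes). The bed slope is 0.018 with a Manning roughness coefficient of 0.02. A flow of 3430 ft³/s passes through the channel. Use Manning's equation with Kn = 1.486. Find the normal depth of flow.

y_n = 9.6 ft

Manning's equation rearranged: A R^(2/3) = nQ / (1.486·√S) = 0.02 × 3430 / (1.486 × √0.018) = 344.1.
Try y = 10.8 ft: A R^(2/3) = 428.2 — high.
Try y = 6.95 ft: A R^(2/3) = 192.2 — low.
Try y = 9.6 ft: A R^(2/3) = 344 — ≈ 344.1.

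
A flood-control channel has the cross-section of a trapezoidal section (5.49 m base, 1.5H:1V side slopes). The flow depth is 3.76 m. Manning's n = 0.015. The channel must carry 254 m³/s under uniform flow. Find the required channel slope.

With bottom width b = 5.49 m and side slope z = 1.5: A = (b + zy)y = (5.49 + 1.5×3.76)×3.76 = 41.85 m²; P = b + 2y√(1+z²) = 5.49 + 2×3.76×1.803 = 19.05 m.
Hydraulic radius R = A/P = 41.85/19.05 = 2.197 m.
From Manning's equation, S = [nQ / (1 A R^(2/3))]² = [0.015 × 254 / (1 × 41.85 × 2.197^(2/3))]² = 0.0029.

S = 0.0029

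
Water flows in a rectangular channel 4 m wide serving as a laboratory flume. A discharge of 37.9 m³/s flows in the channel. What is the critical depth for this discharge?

For a rectangular channel, critical depth y_c = (q²/g)^(1/3) where q = Q/b = 37.9/4 = 9.475 m²/s.
So y_c = (9.475²/9.81)^(1/3) = 2.09 m.

y_c = 2.09 m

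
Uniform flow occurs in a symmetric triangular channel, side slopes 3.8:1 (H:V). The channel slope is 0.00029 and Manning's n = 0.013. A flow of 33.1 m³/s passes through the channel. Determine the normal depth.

Manning's equation rearranged: A R^(2/3) = nQ / (1·√S) = 0.013 × 33.1 / (√0.00029) = 25.27.
Try y = 2.71 m: A R^(2/3) = 33.42 — over.
Try y = 1.94 m: A R^(2/3) = 13.7 — short.
Try y = 2.44 m: A R^(2/3) = 25.26 — ≈ 25.27.

y_n = 2.44 m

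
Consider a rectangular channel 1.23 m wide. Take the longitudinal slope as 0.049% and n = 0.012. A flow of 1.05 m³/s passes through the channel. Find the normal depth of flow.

Manning's equation rearranged: A R^(2/3) = nQ / (1·√S) = 0.012 × 1.05 / (√0.00049) = 0.5692.
Try y = 1.12 m: A R^(2/3) = 0.7441 — too large.
Try y = 0.742 m: A R^(2/3) = 0.4413 — too small.
Try y = 0.904 m: A R^(2/3) = 0.5689 — matches.

y_n = 0.904 m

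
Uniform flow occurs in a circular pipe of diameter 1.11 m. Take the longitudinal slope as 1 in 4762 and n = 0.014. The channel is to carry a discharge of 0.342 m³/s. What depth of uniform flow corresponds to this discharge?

y_n = 0.753 m

Manning's equation rearranged: A R^(2/3) = nQ / (1·√S) = 0.014 × 0.342 / (√0.00021) = 0.3304.
Trying y = 0.865 m: A R^(2/3) = 0.3918 — over.
Trying y = 0.753 m: A R^(2/3) = 0.3305 — close enough.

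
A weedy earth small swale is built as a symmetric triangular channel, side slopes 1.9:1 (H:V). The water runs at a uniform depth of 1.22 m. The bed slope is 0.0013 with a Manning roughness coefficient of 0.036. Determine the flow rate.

For a triangular section with side slope z = 1.9: A = zy² = 1.9×1.22² = 2.828 m²; P = 2y√(1+z²) = 2×1.22×2.147 = 5.239 m.
Hydraulic radius R = A/P = 2.828/5.239 = 0.5398 m.
Manning's equation: Q = (1/n) A R^(2/3) S^(1/2) = (1/0.036) × 2.828 × 0.5398^(2/3) × 0.0013^(1/2) = 1.88 m³/s.

Q = 1.88 m³/s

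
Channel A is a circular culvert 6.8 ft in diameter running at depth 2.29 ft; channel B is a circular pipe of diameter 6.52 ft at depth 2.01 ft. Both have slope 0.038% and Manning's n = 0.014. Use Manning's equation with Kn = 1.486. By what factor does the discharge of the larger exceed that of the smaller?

1.32

Channel A: For a circular section of diameter D = 6.8 ft at depth y = 2.29 ft, the central angle is θ = 2 arccos(1 − 2y/D) = 2.476 rad. Then A = (D²/8)(θ − sin θ) = 10.75 ft² and P = Dθ/2 = 8.42 ft. Hydraulic radius R = A/P = 10.75/8.42 = 1.276 ft. Q_A = (1.486/0.014)·10.75·1.276^(2/3)·√0.00038 = 26.16 ft³/s.
Channel B: For a circular section of diameter D = 6.52 ft at depth y = 2.01 ft, the central angle is θ = 2 arccos(1 − 2y/D) = 2.355 rad. Then A = (D²/8)(θ − sin θ) = 8.748 ft² and P = Dθ/2 = 7.676 ft. Hydraulic radius R = A/P = 8.748/7.676 = 1.14 ft. Q_B = (1.486/0.014)·8.748·1.14^(2/3)·√0.00038 = 19.75 ft³/s.
The larger discharge is 26.16 ft³/s and the smaller is 19.75 ft³/s; the ratio is 1.32.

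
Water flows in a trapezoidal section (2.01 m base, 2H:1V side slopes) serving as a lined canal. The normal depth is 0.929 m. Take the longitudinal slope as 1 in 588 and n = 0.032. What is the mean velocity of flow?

With bottom width b = 2.01 m and side slope z = 2: A = (b + zy)y = (2.01 + 2×0.929)×0.929 = 3.593 m²; P = b + 2y√(1+z²) = 2.01 + 2×0.929×2.236 = 6.165 m.
Hydraulic radius R = A/P = 3.593/6.165 = 0.5829 m.
From Manning's equation, V = (1/n) R^(2/3) S^(1/2) = (1/0.032) × 0.5829^(2/3) × 0.001701^(1/2) = 0.899 m/s.

V = 0.899 m/s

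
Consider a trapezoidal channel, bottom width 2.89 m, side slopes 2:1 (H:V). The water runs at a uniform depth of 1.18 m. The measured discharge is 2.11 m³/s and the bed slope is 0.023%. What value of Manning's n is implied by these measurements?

n = 0.037

With bottom width b = 2.89 m and side slope z = 2: A = (b + zy)y = (2.89 + 2×1.18)×1.18 = 6.195 m²; P = b + 2y√(1+z²) = 2.89 + 2×1.18×2.236 = 8.167 m.
Hydraulic radius R = A/P = 6.195/8.167 = 0.7585 m.
Rearranging Manning's equation: n = (1/Q) A R^(2/3) S^(1/2) = (1/2.11) × 6.195 × 0.7585^(2/3) × √0.00023 = 0.037.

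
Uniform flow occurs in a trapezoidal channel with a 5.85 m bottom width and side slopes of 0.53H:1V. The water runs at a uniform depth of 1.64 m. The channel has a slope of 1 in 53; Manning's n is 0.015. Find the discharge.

With bottom width b = 5.85 m and side slope z = 0.53: A = (b + zy)y = (5.85 + 0.53×1.64)×1.64 = 11.02 m²; P = b + 2y√(1+z²) = 5.85 + 2×1.64×1.132 = 9.562 m.
Hydraulic radius R = A/P = 11.02/9.562 = 1.152 m.
Manning's equation: Q = (1/n) A R^(2/3) S^(1/2) = (1/0.015) × 11.02 × 1.152^(2/3) × 0.01887^(1/2) = 111 m³/s.

Q = 111 m³/s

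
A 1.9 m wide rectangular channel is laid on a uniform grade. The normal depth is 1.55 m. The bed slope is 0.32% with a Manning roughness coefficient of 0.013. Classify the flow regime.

subcritical

Flow area A = b·y = 1.9 × 1.55 = 2.945 m². Wetted perimeter P = b + 2y = 1.9 + 2×1.55 = 5 m.
Hydraulic radius R = A/P = 2.945/5 = 0.589 m.
V = (1/n) R^(2/3) √S = (1/0.013) × 0.589^(2/3) × √0.0032 = 3.058 m/s. Hydraulic depth D_h = A/T = 2.945/1.9 = 1.55 m.
Froude number Fr = V/√(g·D_h) = 3.058/√(9.81×1.55) = 0.784, which is less than 1, so the flow is subcritical.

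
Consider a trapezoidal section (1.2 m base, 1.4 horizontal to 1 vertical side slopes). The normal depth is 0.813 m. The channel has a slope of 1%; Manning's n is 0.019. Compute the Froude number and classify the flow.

With bottom width b = 1.2 m and side slope z = 1.4: A = (b + zy)y = (1.2 + 1.4×0.813)×0.813 = 1.901 m²; P = b + 2y√(1+z²) = 1.2 + 2×0.813×1.72 = 3.997 m.
Hydraulic radius R = A/P = 1.901/3.997 = 0.4755 m.
V = (1/n) R^(2/3) √S = (1/0.019) × 0.4755^(2/3) × √0.01 = 3.207 m/s. Hydraulic depth D_h = A/T = 1.901/3.476 = 0.5468 m.
Froude number Fr = V/√(g·D_h) = 3.207/√(9.81×0.5468) = 1.38, which is greater than 1, so the flow is supercritical.

supercritical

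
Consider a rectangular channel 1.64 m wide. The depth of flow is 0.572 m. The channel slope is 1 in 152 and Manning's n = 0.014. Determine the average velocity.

Flow area A = b·y = 1.64 × 0.572 = 0.9381 m². Wetted perimeter P = b + 2y = 1.64 + 2×0.572 = 2.784 m.
Hydraulic radius R = A/P = 0.9381/2.784 = 0.337 m.
From Manning's equation, V = (1/n) R^(2/3) S^(1/2) = (1/0.014) × 0.337^(2/3) × 0.006579^(1/2) = 2.81 m/s.

V = 2.81 m/s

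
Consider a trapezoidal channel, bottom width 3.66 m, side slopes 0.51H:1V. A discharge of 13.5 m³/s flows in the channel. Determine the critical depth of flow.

At critical depth, Q² T / (g A³) = 1, i.e. A³/T = Q²/g = 13.5²/9.81 = 18.58.
Trying y = 0.739 m: A³/T = 6.015 — low.
Trying y = 1.21 m: A³/T = 28.32 — high.
Trying y = 1.06 m: A³/T = 18.62 — ≈ 18.58.

y_c = 1.06 m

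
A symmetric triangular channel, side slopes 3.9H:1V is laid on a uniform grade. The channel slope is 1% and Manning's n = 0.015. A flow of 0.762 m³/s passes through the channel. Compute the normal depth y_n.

y_n = 0.319 m

Manning's equation rearranged: A R^(2/3) = nQ / (1·√S) = 0.015 × 0.762 / (√0.01) = 0.1143.
Trying y = 0.272 m: A R^(2/3) = 0.0747 — too small.
Trying y = 0.384 m: A R^(2/3) = 0.1874 — too large.
Trying y = 0.319 m: A R^(2/3) = 0.1143 — ≈ 0.1143.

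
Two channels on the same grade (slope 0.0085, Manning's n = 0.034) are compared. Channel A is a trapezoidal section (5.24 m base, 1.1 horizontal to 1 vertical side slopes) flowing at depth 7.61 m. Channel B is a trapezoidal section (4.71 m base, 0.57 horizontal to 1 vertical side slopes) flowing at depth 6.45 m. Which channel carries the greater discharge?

Channel A: With bottom width b = 5.24 m and side slope z = 1.1: A = (b + zy)y = (5.24 + 1.1×7.61)×7.61 = 103.6 m²; P = b + 2y√(1+z²) = 5.24 + 2×7.61×1.487 = 27.87 m. Hydraulic radius R = A/P = 103.6/27.87 = 3.717 m. Q_A = (1/0.034)·103.6·3.717^(2/3)·√0.0085 = 674 m³/s.
Channel B: With bottom width b = 4.71 m and side slope z = 0.57: A = (b + zy)y = (4.71 + 0.57×6.45)×6.45 = 54.09 m²; P = b + 2y√(1+z²) = 4.71 + 2×6.45×1.151 = 19.56 m. Hydraulic radius R = A/P = 54.09/19.56 = 2.766 m. Q_B = (1/0.034)·54.09·2.766^(2/3)·√0.0085 = 289 m³/s.
Q_A = 674 m³/s vs Q_B = 289 m³/s, so channel A carries more.

channel A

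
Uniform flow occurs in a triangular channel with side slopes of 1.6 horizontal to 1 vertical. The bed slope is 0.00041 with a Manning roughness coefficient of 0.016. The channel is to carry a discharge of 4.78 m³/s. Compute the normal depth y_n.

y_n = 1.71 m

Manning's equation rearranged: A R^(2/3) = nQ / (1·√S) = 0.016 × 4.78 / (√0.00041) = 3.777.
Try y = 1.46 m: A R^(2/3) = 2.477 — short.
Try y = 1.71 m: A R^(2/3) = 3.776 — matches.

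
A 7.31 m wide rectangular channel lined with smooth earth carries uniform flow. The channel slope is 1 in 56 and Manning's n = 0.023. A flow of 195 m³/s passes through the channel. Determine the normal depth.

Manning's equation rearranged: A R^(2/3) = nQ / (1·√S) = 0.023 × 195 / (√0.01786) = 33.56.
At y = 2.61 m: A R^(2/3) = 25.25 — too small.
At y = 3.67 m: A R^(2/3) = 40.16 — too large.
At y = 3.21 m: A R^(2/3) = 33.54 — ≈ 33.56.

y_n = 3.21 m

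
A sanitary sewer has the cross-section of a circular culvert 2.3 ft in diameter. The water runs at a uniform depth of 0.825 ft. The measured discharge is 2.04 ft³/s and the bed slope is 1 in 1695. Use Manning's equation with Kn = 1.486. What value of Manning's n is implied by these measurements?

n = 0.014

For a circular section of diameter D = 2.3 ft at depth y = 0.825 ft, the central angle is θ = 2 arccos(1 − 2y/D) = 2.569 rad. Then A = (D²/8)(θ − sin θ) = 1.34 ft² and P = Dθ/2 = 2.954 ft.
Hydraulic radius R = A/P = 1.34/2.954 = 0.4536 ft.
Rearranging Manning's equation: n = (1.486/Q) A R^(2/3) S^(1/2) = (1.486/2.04) × 1.34 × 0.4536^(2/3) × √0.00059 = 0.014.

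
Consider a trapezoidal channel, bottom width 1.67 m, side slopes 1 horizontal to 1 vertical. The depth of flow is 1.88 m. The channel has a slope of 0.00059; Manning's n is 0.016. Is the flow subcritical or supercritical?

With bottom width b = 1.67 m and side slope z = 1: A = (b + zy)y = (1.67 + 1×1.88)×1.88 = 6.674 m²; P = b + 2y√(1+z²) = 1.67 + 2×1.88×1.414 = 6.987 m.
Hydraulic radius R = A/P = 6.674/6.987 = 0.9551 m.
V = (1/n) R^(2/3) √S = (1/0.016) × 0.9551^(2/3) × √0.00059 = 1.472 m/s. Hydraulic depth D_h = A/T = 6.674/5.43 = 1.229 m.
Froude number Fr = V/√(g·D_h) = 1.472/√(9.81×1.229) = 0.424, which is less than 1, so the flow is subcritical.

subcritical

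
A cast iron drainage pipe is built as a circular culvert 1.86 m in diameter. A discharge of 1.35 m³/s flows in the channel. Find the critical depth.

At critical depth, Q² T / (g A³) = 1, i.e. A³/T = Q²/g = 1.35²/9.81 = 0.1858.
Try y = 0.652 m: A³/T = 0.3452 — over.
Try y = 0.556 m: A³/T = 0.1864 — matches.

y_c = 0.556 m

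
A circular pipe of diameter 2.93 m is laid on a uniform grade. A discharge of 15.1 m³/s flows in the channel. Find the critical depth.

At critical depth, Q² T / (g A³) = 1, i.e. A³/T = Q²/g = 15.1²/9.81 = 23.24.
Trying y = 1.31 m: A³/T = 8.528 — short.
Trying y = 2.03 m: A³/T = 45.82 — over.
Trying y = 1.7 m: A³/T = 23.09 — close enough.

y_c = 1.7 m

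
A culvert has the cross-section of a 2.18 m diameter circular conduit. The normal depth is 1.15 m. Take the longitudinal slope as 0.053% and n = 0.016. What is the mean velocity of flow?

For a circular section of diameter D = 2.18 m at depth y = 1.15 m, the central angle is θ = 2 arccos(1 − 2y/D) = 3.252 rad. Then A = (D²/8)(θ − sin θ) = 1.997 m² and P = Dθ/2 = 3.544 m.
Hydraulic radius R = A/P = 1.997/3.544 = 0.5634 m.
From Manning's equation, V = (1/n) R^(2/3) S^(1/2) = (1/0.016) × 0.5634^(2/3) × 0.00053^(1/2) = 0.982 m/s.

V = 0.982 m/s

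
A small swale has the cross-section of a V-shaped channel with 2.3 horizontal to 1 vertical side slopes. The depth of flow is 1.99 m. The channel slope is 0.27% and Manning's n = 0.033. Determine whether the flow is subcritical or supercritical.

For a triangular section with side slope z = 2.3: A = zy² = 2.3×1.99² = 9.108 m²; P = 2y√(1+z²) = 2×1.99×2.508 = 9.982 m.
Hydraulic radius R = A/P = 9.108/9.982 = 0.9125 m.
V = (1/n) R^(2/3) √S = (1/0.033) × 0.9125^(2/3) × √0.0027 = 1.481 m/s. Hydraulic depth D_h = A/T = 9.108/9.154 = 0.995 m.
Froude number Fr = V/√(g·D_h) = 1.481/√(9.81×0.995) = 0.474, which is less than 1, so the flow is subcritical.

subcritical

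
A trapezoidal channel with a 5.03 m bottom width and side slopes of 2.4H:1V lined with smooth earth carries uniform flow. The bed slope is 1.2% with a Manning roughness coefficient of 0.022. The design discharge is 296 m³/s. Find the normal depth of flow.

y_n = 3.14 m

Manning's equation rearranged: A R^(2/3) = nQ / (1·√S) = 0.022 × 296 / (√0.012) = 59.45.
At y = 2.16 m: A R^(2/3) = 27.04 — low.
At y = 3.14 m: A R^(2/3) = 59.41 — close enough.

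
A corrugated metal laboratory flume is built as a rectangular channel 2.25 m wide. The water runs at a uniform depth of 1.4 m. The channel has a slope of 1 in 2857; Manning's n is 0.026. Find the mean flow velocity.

Flow area A = b·y = 2.25 × 1.4 = 3.15 m². Wetted perimeter P = b + 2y = 2.25 + 2×1.4 = 5.05 m.
Hydraulic radius R = A/P = 3.15/5.05 = 0.6238 m.
From Manning's equation, V = (1/n) R^(2/3) S^(1/2) = (1/0.026) × 0.6238^(2/3) × 0.00035^(1/2) = 0.525 m/s.

V = 0.525 m/s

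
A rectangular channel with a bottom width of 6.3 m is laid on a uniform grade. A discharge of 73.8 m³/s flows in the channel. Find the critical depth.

y_c = 2.41 m

For a rectangular channel, critical depth y_c = (q²/g)^(1/3) where q = Q/b = 73.8/6.3 = 11.71 m²/s.
So y_c = (11.71²/9.81)^(1/3) = 2.41 m.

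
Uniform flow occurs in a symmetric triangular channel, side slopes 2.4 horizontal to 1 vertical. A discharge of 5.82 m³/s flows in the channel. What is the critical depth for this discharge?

y_c = 1.04 m

At critical depth, Q² T / (g A³) = 1, i.e. A³/T = Q²/g = 5.82²/9.81 = 3.453.
Try y = 0.731 m: A³/T = 0.6011 — short.
Try y = 1.04 m: A³/T = 3.504 — ≈ 3.453.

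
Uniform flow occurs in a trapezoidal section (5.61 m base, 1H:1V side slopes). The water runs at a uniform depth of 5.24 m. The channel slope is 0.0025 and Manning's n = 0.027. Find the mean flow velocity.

With bottom width b = 5.61 m and side slope z = 1: A = (b + zy)y = (5.61 + 1×5.24)×5.24 = 56.85 m²; P = b + 2y√(1+z²) = 5.61 + 2×5.24×1.414 = 20.43 m.
Hydraulic radius R = A/P = 56.85/20.43 = 2.783 m.
From Manning's equation, V = (1/n) R^(2/3) S^(1/2) = (1/0.027) × 2.783^(2/3) × 0.0025^(1/2) = 3.66 m/s.

V = 3.66 m/s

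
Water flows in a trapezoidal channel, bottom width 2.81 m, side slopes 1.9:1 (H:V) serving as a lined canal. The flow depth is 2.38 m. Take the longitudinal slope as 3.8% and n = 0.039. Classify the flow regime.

With bottom width b = 2.81 m and side slope z = 1.9: A = (b + zy)y = (2.81 + 1.9×2.38)×2.38 = 17.45 m²; P = b + 2y√(1+z²) = 2.81 + 2×2.38×2.147 = 13.03 m.
Hydraulic radius R = A/P = 17.45/13.03 = 1.339 m.
V = (1/n) R^(2/3) √S = (1/0.039) × 1.339^(2/3) × √0.038 = 6.073 m/s. Hydraulic depth D_h = A/T = 17.45/11.85 = 1.472 m.
Froude number Fr = V/√(g·D_h) = 6.073/√(9.81×1.472) = 1.6, which is greater than 1, so the flow is supercritical.

supercritical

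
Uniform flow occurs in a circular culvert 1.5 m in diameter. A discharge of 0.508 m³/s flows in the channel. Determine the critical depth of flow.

y_c = 0.357 m

At critical depth, Q² T / (g A³) = 1, i.e. A³/T = Q²/g = 0.508²/9.81 = 0.02631.
Try y = 0.281 m: A³/T = 0.01027 — too small.
Try y = 0.357 m: A³/T = 0.0262 — matches.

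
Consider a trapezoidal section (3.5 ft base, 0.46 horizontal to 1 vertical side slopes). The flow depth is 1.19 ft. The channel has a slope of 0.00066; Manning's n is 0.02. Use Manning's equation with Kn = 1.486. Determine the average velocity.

With bottom width b = 3.5 ft and side slope z = 0.46: A = (b + zy)y = (3.5 + 0.46×1.19)×1.19 = 4.816 ft²; P = b + 2y√(1+z²) = 3.5 + 2×1.19×1.101 = 6.12 ft.
Hydraulic radius R = A/P = 4.816/6.12 = 0.787 ft.
From Manning's equation, V = (1.486/n) R^(2/3) S^(1/2) = (1.486/0.02) × 0.787^(2/3) × 0.00066^(1/2) = 1.63 ft/s.

V = 1.63 ft/s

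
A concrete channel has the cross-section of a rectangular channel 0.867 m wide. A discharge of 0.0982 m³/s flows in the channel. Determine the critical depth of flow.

For a rectangular channel, critical depth y_c = (q²/g)^(1/3) where q = Q/b = 0.0982/0.867 = 0.1133 m²/s.
So y_c = (0.1133²/9.81)^(1/3) = 0.109 m.

y_c = 0.109 m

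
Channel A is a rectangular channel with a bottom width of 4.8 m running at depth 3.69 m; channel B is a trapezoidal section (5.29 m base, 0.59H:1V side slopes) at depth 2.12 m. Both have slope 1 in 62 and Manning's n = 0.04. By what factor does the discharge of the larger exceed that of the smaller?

1.34

Channel A: Flow area A = b·y = 4.8 × 3.69 = 17.71 m². Wetted perimeter P = b + 2y = 4.8 + 2×3.69 = 12.18 m. Hydraulic radius R = A/P = 17.71/12.18 = 1.454 m. Q_A = (1/0.04)·17.71·1.454^(2/3)·√0.01613 = 72.18 m³/s.
Channel B: With bottom width b = 5.29 m and side slope z = 0.59: A = (b + zy)y = (5.29 + 0.59×2.12)×2.12 = 13.87 m²; P = b + 2y√(1+z²) = 5.29 + 2×2.12×1.161 = 10.21 m. Hydraulic radius R = A/P = 13.87/10.21 = 1.358 m. Q_B = (1/0.04)·13.87·1.358^(2/3)·√0.01613 = 53.98 m³/s.
The larger discharge is 72.18 m³/s and the smaller is 53.98 m³/s; the ratio is 1.34.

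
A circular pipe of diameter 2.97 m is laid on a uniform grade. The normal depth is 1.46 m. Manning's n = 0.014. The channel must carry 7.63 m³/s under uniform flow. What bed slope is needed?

For a circular section of diameter D = 2.97 m at depth y = 1.46 m, the central angle is θ = 2 arccos(1 − 2y/D) = 3.108 rad. Then A = (D²/8)(θ − sin θ) = 3.39 m² and P = Dθ/2 = 4.615 m.
Hydraulic radius R = A/P = 3.39/4.615 = 0.7345 m.
From Manning's equation, S = [nQ / (1 A R^(2/3))]² = [0.014 × 7.63 / (1 × 3.39 × 0.7345^(2/3))]² = 0.0015.

S = 0.0015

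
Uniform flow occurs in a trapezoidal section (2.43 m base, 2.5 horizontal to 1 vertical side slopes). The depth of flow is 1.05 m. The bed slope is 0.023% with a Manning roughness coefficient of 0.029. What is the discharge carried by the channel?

Q = 2.1 m³/s

With bottom width b = 2.43 m and side slope z = 2.5: A = (b + zy)y = (2.43 + 2.5×1.05)×1.05 = 5.308 m²; P = b + 2y√(1+z²) = 2.43 + 2×1.05×2.693 = 8.084 m.
Hydraulic radius R = A/P = 5.308/8.084 = 0.6565 m.
Manning's equation: Q = (1/n) A R^(2/3) S^(1/2) = (1/0.029) × 5.308 × 0.6565^(2/3) × 0.00023^(1/2) = 2.1 m³/s.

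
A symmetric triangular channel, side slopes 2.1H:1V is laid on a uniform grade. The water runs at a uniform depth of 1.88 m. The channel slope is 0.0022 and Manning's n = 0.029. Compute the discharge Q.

For a triangular section with side slope z = 2.1: A = zy² = 2.1×1.88² = 7.422 m²; P = 2y√(1+z²) = 2×1.88×2.326 = 8.746 m.
Hydraulic radius R = A/P = 7.422/8.746 = 0.8487 m.
Manning's equation: Q = (1/n) A R^(2/3) S^(1/2) = (1/0.029) × 7.422 × 0.8487^(2/3) × 0.0022^(1/2) = 10.8 m³/s.

Q = 10.8 m³/s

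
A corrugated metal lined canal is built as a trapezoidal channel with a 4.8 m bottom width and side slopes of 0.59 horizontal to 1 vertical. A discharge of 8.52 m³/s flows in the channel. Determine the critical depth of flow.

y_c = 0.666 m

At critical depth, Q² T / (g A³) = 1, i.e. A³/T = Q²/g = 8.52²/9.81 = 7.4.
Try y = 0.741 m: A³/T = 10.3 — high.
Try y = 0.666 m: A³/T = 7.406 — ≈ 7.4.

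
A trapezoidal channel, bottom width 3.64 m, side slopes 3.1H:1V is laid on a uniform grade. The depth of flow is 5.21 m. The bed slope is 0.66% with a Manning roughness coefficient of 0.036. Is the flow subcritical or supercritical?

With bottom width b = 3.64 m and side slope z = 3.1: A = (b + zy)y = (3.64 + 3.1×5.21)×5.21 = 103.1 m²; P = b + 2y√(1+z²) = 3.64 + 2×5.21×3.257 = 37.58 m.
Hydraulic radius R = A/P = 103.1/37.58 = 2.744 m.
V = (1/n) R^(2/3) √S = (1/0.036) × 2.744^(2/3) × √0.0066 = 4.423 m/s. Hydraulic depth D_h = A/T = 103.1/35.94 = 2.869 m.
Froude number Fr = V/√(g·D_h) = 4.423/√(9.81×2.869) = 0.834, which is less than 1, so the flow is subcritical.

subcritical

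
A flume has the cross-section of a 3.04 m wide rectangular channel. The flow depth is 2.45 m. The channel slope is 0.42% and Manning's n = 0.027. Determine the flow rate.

Flow area A = b·y = 3.04 × 2.45 = 7.448 m². Wetted perimeter P = b + 2y = 3.04 + 2×2.45 = 7.94 m.
Hydraulic radius R = A/P = 7.448/7.94 = 0.938 m.
Manning's equation: Q = (1/n) A R^(2/3) S^(1/2) = (1/0.027) × 7.448 × 0.938^(2/3) × 0.0042^(1/2) = 17.1 m³/s.

Q = 17.1 m³/s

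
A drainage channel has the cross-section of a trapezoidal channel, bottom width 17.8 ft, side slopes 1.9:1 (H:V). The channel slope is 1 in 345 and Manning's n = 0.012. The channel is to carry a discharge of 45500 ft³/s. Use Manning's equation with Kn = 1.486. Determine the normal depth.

Manning's equation rearranged: A R^(2/3) = nQ / (1.486·√S) = 0.012 × 45500 / (1.486 × √0.002899) = 6825.
At y = 28.3 ft: A R^(2/3) = 12060 — over.
At y = 18.5 ft: A R^(2/3) = 4569 — short.
At y = 22.1 ft: A R^(2/3) = 6819 — close enough.

y_n = 22.1 ft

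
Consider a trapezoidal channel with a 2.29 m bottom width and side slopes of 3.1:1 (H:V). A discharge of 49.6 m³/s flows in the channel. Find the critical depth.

y_c = 1.87 m

At critical depth, Q² T / (g A³) = 1, i.e. A³/T = Q²/g = 49.6²/9.81 = 250.8.
Try y = 1.64 m: A³/T = 142 — too small.
Try y = 2.21 m: A³/T = 515.5 — too large.
Try y = 1.87 m: A³/T = 249.1 — ≈ 250.8.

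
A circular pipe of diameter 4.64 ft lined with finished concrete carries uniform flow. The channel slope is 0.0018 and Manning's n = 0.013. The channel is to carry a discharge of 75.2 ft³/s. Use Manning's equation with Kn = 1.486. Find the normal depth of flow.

y_n = 3.23 ft

Manning's equation rearranged: A R^(2/3) = nQ / (1.486·√S) = 0.013 × 75.2 / (1.486 × √0.0018) = 15.51.
At y = 2.62 ft: A R^(2/3) = 11.41 — short.
At y = 4.05 ft: A R^(2/3) = 19.59 — over.
At y = 3.23 ft: A R^(2/3) = 15.52 — close enough.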